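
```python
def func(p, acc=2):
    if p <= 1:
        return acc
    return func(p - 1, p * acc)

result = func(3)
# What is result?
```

Accumulator trace (n, acc): (3, 2) -> (2, 6) -> (1, 12) -> return 12

Answer: 12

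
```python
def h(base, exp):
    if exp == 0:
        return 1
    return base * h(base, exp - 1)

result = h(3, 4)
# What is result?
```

h(3, 4) = 3 * 3 * 3 * 3 = 81

Answer: 81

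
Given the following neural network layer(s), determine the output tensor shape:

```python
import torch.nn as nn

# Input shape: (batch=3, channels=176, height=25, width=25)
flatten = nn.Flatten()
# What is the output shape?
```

Input: (3, 176, 25, 25) -> Output: (3, 110000)

Answer: (3, 110000)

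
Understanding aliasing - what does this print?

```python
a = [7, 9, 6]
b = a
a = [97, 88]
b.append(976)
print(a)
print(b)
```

Key concept: rebinding vs mutation: a is rebound to a new list, b still points at the original.
Step by step:
`a = [7, 9, 6]` → a = [7, 9, 6]
`b = a` → b = [7, 9, 6] (same object as a)
`a = [97, 88]` → a = [97, 88]
`b.append(976)` → b = [7, 9, 6, 976]
`print(a)` → prints [97, 88]
`print(b)` → prints [7, 9, 6, 976]

Answer:
[97, 88]
[7, 9, 6, 976]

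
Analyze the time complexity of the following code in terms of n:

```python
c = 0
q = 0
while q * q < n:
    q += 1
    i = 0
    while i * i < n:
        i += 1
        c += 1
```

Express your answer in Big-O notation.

Each loop level contributes: √n × √n. Multiplying the contributions gives O(n).

Answer: O(n)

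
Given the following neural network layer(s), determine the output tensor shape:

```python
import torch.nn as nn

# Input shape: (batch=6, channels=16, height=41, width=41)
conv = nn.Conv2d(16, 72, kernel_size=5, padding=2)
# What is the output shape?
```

Input: (6, 16, 41, 41) -> Output: (6, 72, 41, 41)

Answer: (6, 72, 41, 41)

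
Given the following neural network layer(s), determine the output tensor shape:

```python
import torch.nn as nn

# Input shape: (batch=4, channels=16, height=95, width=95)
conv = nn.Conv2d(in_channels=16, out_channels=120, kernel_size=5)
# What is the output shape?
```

Input: (4, 16, 95, 95) -> Output: (4, 120, 91, 91)

Answer: (4, 120, 91, 91)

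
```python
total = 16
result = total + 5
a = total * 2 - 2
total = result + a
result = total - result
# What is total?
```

Trace:
`total = 16` → total = 16
`result = total + 5` → result = 21
`a = total * 2 - 2` → a = 30
`total = result + a` → total = 51
`result = total - result` → result = 30
So total = 51

Answer: 51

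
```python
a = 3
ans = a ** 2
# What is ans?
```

Trace:
`a = 3` → a = 3
`ans = a ** 2` → ans = 9
So ans = 9

Answer: 9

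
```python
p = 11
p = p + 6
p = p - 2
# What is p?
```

Trace:
`p = 11` → p = 11
`p = p + 6` → p = 17
`p = p - 2` → p = 15
So p = 15

Answer: 15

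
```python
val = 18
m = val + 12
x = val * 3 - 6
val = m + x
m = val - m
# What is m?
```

Trace:
`val = 18` → val = 18
`m = val + 12` → m = 30
`x = val * 3 - 6` → x = 48
`val = m + x` → val = 78
`m = val - m` → m = 48
So m = 48

Answer: 48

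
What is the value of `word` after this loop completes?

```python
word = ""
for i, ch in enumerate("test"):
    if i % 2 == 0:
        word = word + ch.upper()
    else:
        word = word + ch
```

Uppercase even positions in 'test'
`word` takes the values: "" → "T" → "Te" → "TeS" → "TeSt"

Answer: "TeSt"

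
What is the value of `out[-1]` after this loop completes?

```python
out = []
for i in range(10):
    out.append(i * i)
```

Last element of squares 0 to 9
`out` takes the values: [] → [0] → [0, 1] → [0, 1, 4] → [0, 1, 4, 9] → [0, 1, 4, 9, 16] → [0, 1, 4, 9, 16, 25] → [0, 1, 4, 9, 16, 25, 36] → [0, 1, 4, 9, 16, 25, 36, 49] → [0, 1, 4, 9, 16, 25, 36, 49, 64] → [0, 1, 4, 9, 16, 25, 36, 49, 64, 81]
So `out[-1]` = 81

Answer: 81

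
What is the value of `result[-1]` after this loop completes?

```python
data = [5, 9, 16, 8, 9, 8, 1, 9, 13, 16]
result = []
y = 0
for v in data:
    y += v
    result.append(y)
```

Cumulative sum ends at 94
`result` takes the values: [] → [5] → [5, 14] → [5, 14, 30] → [5, 14, 30, 38] → [5, 14, 30, 38, 47] → [5, 14, 30, 38, 47, 55] → [5, 14, 30, 38, 47, 55, 56] → [5, 14, 30, 38, 47, 55, 56, 65] → [5, 14, 30, 38, 47, 55, 56, 65, 78] → [5, 14, 30, 38, 47, 55, 56, 65, 78, 94]
So `result[-1]` = 94

Answer: 94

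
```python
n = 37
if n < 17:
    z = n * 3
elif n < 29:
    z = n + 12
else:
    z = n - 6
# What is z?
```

Trace:
`n = 37` → n = 37
`if n < 17: ...` → n < 17 is False, n < 29 is False, take else branch → z = 31
So z = 31

Answer: 31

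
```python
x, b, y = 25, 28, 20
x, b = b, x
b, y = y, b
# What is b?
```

Trace:
`x, b, y = 25, 28, 20` → x = 25; b = 28; y = 20
`x, b = b, x` → x = 28; b = 25
`b, y = y, b` → b = 20; y = 25
So b = 20

Answer: 20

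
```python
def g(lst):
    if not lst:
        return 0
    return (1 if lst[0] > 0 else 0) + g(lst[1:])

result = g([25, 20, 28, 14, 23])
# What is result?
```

Count of positive elements in [25, 20, 28, 14, 23] = 5

Answer: 5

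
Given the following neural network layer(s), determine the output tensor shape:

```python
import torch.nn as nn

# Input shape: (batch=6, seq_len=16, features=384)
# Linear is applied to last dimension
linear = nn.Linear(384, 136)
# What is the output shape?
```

Input: (6, 16, 384) -> Output: (6, 16, 136)

Answer: (6, 16, 136)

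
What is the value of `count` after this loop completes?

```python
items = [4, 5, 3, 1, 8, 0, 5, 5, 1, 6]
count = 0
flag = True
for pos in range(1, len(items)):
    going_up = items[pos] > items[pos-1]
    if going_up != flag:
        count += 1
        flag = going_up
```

Count direction changes in [4, 5, 3, 1, 8, 0, 5, 5, 1, 6]
`count` takes the values: 0 → 1 → 2 → 3 → 4 → 5 → 6

Answer: 6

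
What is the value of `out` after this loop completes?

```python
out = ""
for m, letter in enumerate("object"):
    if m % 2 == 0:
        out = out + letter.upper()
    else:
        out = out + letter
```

Uppercase even positions in 'object'
`out` takes the values: "" → "O" → "Ob" → "ObJ" → "ObJe" → "ObJeC" → "ObJeCt"

Answer: "ObJeCt"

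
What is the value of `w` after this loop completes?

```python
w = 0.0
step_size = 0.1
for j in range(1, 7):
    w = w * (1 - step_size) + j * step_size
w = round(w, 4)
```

Moving average with lr=0.1
`w` takes the values: 0.0 → 0.1 → 0.29 → 0.561 → 0.9049 → 1.31441 → 1.782969 → 1.783

Answer: 1.783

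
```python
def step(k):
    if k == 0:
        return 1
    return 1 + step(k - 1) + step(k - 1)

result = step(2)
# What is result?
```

step(k) = 1 + 2·step(k-1), step(0)=1. Closed form: (1+1)·2^2 - 1 = 7.

Answer: 7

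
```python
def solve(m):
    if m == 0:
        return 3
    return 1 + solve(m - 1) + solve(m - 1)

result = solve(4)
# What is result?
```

solve(m) = 1 + 2·solve(m-1), solve(0)=3. Closed form: (3+1)·2^4 - 1 = 63.

Answer: 63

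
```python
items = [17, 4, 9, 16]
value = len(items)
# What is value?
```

Trace:
`items = [17, 4, 9, 16]` → items = [17, 4, 9, 16]
`value = len(items)` → value = 4
So value = 4

Answer: 4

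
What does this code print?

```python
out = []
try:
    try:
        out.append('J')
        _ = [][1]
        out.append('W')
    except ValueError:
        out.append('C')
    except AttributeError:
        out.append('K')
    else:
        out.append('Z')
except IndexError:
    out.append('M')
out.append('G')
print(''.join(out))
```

Execution trace: 'J' (try body) → 'M' (outer except IndexError) → 'G' (after the try/except). Output: JMG

Answer: JMG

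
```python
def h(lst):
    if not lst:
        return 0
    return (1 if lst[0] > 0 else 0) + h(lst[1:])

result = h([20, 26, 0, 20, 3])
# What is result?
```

Count of positive elements in [20, 26, 0, 20, 3] = 4

Answer: 4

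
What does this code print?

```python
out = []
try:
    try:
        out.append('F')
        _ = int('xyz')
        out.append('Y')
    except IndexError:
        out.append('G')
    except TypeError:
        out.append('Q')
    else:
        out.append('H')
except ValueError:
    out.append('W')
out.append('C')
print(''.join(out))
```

Execution trace: 'F' (try body) → 'W' (outer except ValueError) → 'C' (after the try/except). Output: FWC

Answer: FWC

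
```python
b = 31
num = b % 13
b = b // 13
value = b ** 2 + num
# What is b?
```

Trace:
`b = 31` → b = 31
`num = b % 13` → num = 5
`b = b // 13` → b = 2
`value = b ** 2 + num` → value = 9
So b = 2

Answer: 2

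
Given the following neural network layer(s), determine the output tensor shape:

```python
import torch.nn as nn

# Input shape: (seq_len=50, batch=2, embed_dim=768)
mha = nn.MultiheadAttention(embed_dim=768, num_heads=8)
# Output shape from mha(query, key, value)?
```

Input: (50, 2, 768) -> Output: (50, 2, 768)

Answer: (50, 2, 768)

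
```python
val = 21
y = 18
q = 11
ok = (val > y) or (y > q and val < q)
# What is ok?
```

Trace:
`val = 21` → val = 21
`y = 18` → y = 18
`q = 11` → q = 11
`ok = (val > y) or (y > q and val < q)` → ok = True
So ok = True

Answer: True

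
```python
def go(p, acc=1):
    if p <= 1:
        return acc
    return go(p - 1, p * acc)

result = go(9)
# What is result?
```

Accumulator trace (n, acc): (9, 1) -> (8, 9) -> (7, 72) -> (6, 504) -> (5, 3024) -> (4, 15120) -> (3, 60480) -> (2, 181440) -> (1, 362880) -> return 362880

Answer: 362880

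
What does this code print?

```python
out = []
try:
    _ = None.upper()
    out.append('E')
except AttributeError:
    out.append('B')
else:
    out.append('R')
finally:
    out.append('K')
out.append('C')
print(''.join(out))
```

Execution trace: 'B' (except AttributeError) → 'K' (finally) → 'C' (after the try/except). Output: BKC

Answer: BKC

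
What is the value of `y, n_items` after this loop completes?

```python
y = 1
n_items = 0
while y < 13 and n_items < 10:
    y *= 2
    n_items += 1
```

Double until >= 13 or 10 iterations
`y, n_items` takes the values: (1, 0) → (2, 0) → (2, 1) → (4, 1) → (4, 2) → (8, 2) → (8, 3) → (16, 3) → (16, 4)

Answer: 16, 4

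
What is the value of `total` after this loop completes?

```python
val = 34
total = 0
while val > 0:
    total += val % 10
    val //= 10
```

Sum digits of 34
`total` takes the values: 0 → 4 → 7

Answer: 7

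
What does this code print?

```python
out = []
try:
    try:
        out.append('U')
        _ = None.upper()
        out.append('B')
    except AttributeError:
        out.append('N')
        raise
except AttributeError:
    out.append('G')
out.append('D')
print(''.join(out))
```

Execution trace: 'U' (inner try body) → 'N' (inner except AttributeError) → 'G' (outer except AttributeError) → 'D' (after the try/except). Output: UNGD

Answer: UNGD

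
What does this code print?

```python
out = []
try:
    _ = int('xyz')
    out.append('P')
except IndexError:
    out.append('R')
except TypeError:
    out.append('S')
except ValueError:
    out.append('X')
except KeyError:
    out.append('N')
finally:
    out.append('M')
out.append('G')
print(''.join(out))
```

Execution trace: 'X' (except ValueError) → 'M' (finally) → 'G' (after the try/except). Output: XMG

Answer: XMG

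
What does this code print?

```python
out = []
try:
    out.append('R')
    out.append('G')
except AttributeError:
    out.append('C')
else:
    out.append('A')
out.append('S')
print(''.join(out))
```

Execution trace: 'R' (try body) → 'G' (try body, no exception) → 'A' (else) → 'S' (after the try/except). Output: RGAS

Answer: RGAS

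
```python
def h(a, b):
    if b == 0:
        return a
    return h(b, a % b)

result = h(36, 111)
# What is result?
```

h(36, 111) -> h(111, 36) -> h(36, 3) -> h(3, 0) -> 3

Answer: 3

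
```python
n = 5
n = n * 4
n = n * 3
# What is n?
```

Trace:
`n = 5` → n = 5
`n = n * 4` → n = 20
`n = n * 3` → n = 60
So n = 60

Answer: 60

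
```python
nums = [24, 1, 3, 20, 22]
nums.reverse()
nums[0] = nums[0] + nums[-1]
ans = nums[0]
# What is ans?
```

Trace:
`nums = [24, 1, 3, 20, 22]` → nums = [24, 1, 3, 20, 22]
`nums.reverse()` → nums = [22, 20, 3, 1, 24]
`nums[0] = nums[0] + nums[-1]` → nums = [46, 20, 3, 1, 24]
`ans = nums[0]` → ans = 46
So ans = 46

Answer: 46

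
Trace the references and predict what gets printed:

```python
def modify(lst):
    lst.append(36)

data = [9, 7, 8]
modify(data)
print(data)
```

Key concept: function modifies passed list.
Step by step:
`data = [9, 7, 8]` → data = [9, 7, 8]
`modify(data)` → data = [9, 7, 8, 36]
`print(data)` → prints [9, 7, 8, 36]

Answer: [9, 7, 8, 36]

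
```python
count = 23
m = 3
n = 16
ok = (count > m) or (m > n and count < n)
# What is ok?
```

Trace:
`count = 23` → count = 23
`m = 3` → m = 3
`n = 16` → n = 16
`ok = (count > m) or (m > n and count < n)` → ok = True
So ok = True

Answer: True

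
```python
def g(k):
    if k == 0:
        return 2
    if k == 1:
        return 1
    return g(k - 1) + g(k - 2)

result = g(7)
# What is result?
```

Build up from base cases: g(0)=2, g(1)=1, g(2)=3, g(3)=4, g(4)=7, g(5)=11, g(6)=18, ..., g(7)=29

Answer: 29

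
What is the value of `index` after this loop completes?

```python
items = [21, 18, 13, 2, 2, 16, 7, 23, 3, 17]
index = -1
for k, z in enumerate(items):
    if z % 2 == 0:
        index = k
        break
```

First even number index in [21, 18, 13, 2, 2, 16, 7, 23, 3, 17]
`index` takes the values: -1 → 1

Answer: 1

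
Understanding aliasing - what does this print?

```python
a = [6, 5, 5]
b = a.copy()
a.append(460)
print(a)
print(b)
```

Key concept: list.copy() creates independent copy.
Step by step:
`a = [6, 5, 5]` → a = [6, 5, 5]
`b = a.copy()` → b = [6, 5, 5]
`a.append(460)` → a = [6, 5, 5, 460]
`print(a)` → prints [6, 5, 5, 460]
`print(b)` → prints [6, 5, 5]

Answer:
[6, 5, 5, 460]
[6, 5, 5]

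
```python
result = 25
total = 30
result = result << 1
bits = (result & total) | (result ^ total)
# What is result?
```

Trace:
`result = 25` → result = 25
`total = 30` → total = 30
`result = result << 1` → result = 50
`bits = (result & total) | (result ^ total)` → bits = 62
So result = 50

Answer: 50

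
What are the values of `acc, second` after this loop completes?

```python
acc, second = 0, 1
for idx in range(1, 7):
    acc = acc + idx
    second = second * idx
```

Sum and factorial of 1 to 6
`acc, second` takes the values: (0, 1) → (1, 1) → (3, 1) → (3, 2) → (6, 2) → (6, 6) → (10, 6) → (10, 24) → (15, 24) → (15, 120) → (21, 120) → (21, 720)

Answer: 21, 720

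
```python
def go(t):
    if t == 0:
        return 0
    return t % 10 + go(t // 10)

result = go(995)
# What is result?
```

Sum of digits of 995: 5 + 9 + 9 = 23

Answer: 23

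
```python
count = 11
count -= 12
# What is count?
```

Trace:
`count = 11` → count = 11
`count -= 12` → count = -1
So count = -1

Answer: -1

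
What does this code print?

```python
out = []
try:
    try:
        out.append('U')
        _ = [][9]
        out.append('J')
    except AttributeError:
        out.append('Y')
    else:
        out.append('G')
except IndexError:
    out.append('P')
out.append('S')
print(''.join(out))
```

Execution trace: 'U' (inner try body) → 'P' (outer except IndexError) → 'S' (after the try/except). Output: UPS

Answer: UPS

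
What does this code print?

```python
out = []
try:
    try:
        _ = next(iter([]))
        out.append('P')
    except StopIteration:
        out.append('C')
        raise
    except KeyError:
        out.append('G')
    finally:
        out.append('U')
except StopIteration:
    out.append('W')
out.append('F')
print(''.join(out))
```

Execution trace: 'C' (except StopIteration) → 'U' (finally) → 'W' (outer except StopIteration) → 'F' (after the try/except). Output: CUWF

Answer: CUWF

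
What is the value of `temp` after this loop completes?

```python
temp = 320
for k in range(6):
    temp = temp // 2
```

Halve 6 times: 320 // 2^6 = 5
`temp` takes the values: 320 → 160 → 80 → 40 → 20 → 10 → 5

Answer: 5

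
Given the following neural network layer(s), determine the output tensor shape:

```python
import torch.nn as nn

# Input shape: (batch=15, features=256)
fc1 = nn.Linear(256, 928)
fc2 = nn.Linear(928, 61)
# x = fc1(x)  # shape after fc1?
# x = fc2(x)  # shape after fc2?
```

Input: (15, 256) -> after fc1: (15, 928) -> Output: (15, 61)

Answer: (15, 61)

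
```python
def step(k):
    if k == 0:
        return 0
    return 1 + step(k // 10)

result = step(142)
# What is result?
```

Count of digits of 142: 3

Answer: 3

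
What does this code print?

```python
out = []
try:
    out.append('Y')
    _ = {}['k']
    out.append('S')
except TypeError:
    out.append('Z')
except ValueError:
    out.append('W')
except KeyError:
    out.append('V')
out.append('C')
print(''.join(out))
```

Execution trace: 'Y' (try body) → 'V' (except KeyError) → 'C' (after the try/except). Output: YVC

Answer: YVC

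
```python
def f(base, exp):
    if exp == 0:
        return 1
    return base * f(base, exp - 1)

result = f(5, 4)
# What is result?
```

f(5, 4) = 5 * 5 * 5 * 5 = 625

Answer: 625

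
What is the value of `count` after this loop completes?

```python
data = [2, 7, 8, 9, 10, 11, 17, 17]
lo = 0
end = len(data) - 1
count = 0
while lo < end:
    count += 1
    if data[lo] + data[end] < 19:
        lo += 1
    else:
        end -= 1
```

Steps to find pair summing to 19
`count` takes the values: 0 → 1 → 2 → 3 → 4 → 5 → 6 → 7

Answer: 7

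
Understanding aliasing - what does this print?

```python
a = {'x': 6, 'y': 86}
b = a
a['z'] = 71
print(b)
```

Key concept: dict aliasing.
Step by step:
`a = {'x': 6, 'y': 86}` → a = {'x': 6, 'y': 86}
`b = a` → b = {'x': 6, 'y': 86} (same object as a)
`a['z'] = 71` → a = {'x': 6, 'y': 86, 'z': 71} (same object as b); b = {'x': 6, 'y': 86, 'z': 71} (same object as a)
`print(b)` → prints {'x': 6, 'y': 86, 'z': 71}

Answer: {'x': 6, 'y': 86, 'z': 71}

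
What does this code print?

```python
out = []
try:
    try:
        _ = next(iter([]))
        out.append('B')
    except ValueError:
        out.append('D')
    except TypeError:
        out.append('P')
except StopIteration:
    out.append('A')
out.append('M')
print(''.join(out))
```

Execution trace: 'A' (outer except StopIteration) → 'M' (after the try/except). Output: AM

Answer: AM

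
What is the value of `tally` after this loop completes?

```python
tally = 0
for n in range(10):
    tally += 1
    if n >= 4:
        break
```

Loop breaks when n reaches 4, tally is 5
`tally` takes the values: 0 → 1 → 2 → 3 → 4 → 5

Answer: 5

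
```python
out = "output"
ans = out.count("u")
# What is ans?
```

Trace:
`out = "output"` → out = 'output'
`ans = out.count("u")` → ans = 2
So ans = 2

Answer: 2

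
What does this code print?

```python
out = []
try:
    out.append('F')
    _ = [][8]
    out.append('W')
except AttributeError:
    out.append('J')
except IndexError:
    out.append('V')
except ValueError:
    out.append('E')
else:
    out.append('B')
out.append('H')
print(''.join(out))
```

Execution trace: 'F' (try body) → 'V' (except IndexError) → 'H' (after the try/except). Output: FVH

Answer: FVH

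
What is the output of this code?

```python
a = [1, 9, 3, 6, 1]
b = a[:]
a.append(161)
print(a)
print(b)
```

Key concept: slice [:] creates copy.
Step by step:
`a = [1, 9, 3, 6, 1]` → a = [1, 9, 3, 6, 1]
`b = a[:]` → b = [1, 9, 3, 6, 1]
`a.append(161)` → a = [1, 9, 3, 6, 1, 161]
`print(a)` → prints [1, 9, 3, 6, 1, 161]
`print(b)` → prints [1, 9, 3, 6, 1]

Answer:
[1, 9, 3, 6, 1, 161]
[1, 9, 3, 6, 1]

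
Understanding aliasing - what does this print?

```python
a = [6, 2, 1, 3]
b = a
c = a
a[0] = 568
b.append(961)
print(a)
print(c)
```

Key concept: multiple aliases.
Step by step:
`a = [6, 2, 1, 3]` → a = [6, 2, 1, 3]
`b = a` → b = [6, 2, 1, 3] (same object as a)
`c = a` → c = [6, 2, 1, 3] (same object as a, b)
`a[0] = 568` → a = [568, 2, 1, 3] (same object as b, c); b = [568, 2, 1, 3] (same object as a, c); c = [568, 2, 1, 3] (same object as a, b)
`b.append(961)` → a = [568, 2, 1, 3, 961] (same object as b, c); b = [568, 2, 1, 3, 961] (same object as a, c); c = [568, 2, 1, 3, 961] (same object as a, b)
`print(a)` → prints [568, 2, 1, 3, 961]
`print(c)` → prints [568, 2, 1, 3, 961]

Answer:
[568, 2, 1, 3, 961]
[568, 2, 1, 3, 961]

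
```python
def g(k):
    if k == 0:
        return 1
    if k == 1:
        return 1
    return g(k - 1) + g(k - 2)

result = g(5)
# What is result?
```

Build up from base cases: g(0)=1, g(1)=1, g(2)=2, g(3)=3, g(4)=5, g(5)=8

Answer: 8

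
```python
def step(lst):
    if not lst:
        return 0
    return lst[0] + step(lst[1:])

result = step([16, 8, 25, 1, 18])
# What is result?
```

16 + 8 + 25 + 1 + 18 + 0 = 68

Answer: 68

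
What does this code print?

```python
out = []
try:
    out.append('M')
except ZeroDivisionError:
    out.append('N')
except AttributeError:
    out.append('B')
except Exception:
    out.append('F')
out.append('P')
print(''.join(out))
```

Execution trace: 'M' (try body, no exception) → 'P' (after the try/except). Output: MP

Answer: MP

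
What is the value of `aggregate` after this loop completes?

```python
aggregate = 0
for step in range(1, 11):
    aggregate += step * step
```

Sum of squares 1² to 10² = 385
`aggregate` takes the values: 0 → 1 → 5 → 14 → 30 → 55 → 91 → 140 → 204 → 285 → 385

Answer: 385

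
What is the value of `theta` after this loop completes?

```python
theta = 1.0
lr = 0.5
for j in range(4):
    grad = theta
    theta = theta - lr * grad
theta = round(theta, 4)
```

Gradient descent: w = 1.0 * (1 - 0.5)^4
`theta` takes the values: 1.0 → 0.5 → 0.25 → 0.125 → 0.0625

Answer: 0.0625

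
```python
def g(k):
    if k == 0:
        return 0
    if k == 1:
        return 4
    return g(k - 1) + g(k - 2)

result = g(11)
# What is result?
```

Build up from base cases: g(0)=0, g(1)=4, g(2)=4, g(3)=8, g(4)=12, g(5)=20, g(6)=32, ..., g(11)=356

Answer: 356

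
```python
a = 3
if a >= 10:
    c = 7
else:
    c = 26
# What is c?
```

Trace:
`a = 3` → a = 3
`if a >= 10: ...` → a >= 10 is False, take else branch → c = 26
So c = 26

Answer: 26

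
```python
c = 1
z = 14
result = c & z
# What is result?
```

Trace:
`c = 1` → c = 1
`z = 14` → z = 14
`result = c & z` → result = 0
So result = 0

Answer: 0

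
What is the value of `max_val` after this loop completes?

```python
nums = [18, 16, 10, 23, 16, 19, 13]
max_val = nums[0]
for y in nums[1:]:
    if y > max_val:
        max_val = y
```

Maximum of [18, 16, 10, 23, 16, 19, 13]
`max_val` takes the values: 18 → 23

Answer: 23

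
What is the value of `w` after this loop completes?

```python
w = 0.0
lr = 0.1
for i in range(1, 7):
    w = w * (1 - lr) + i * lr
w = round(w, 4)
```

Moving average with lr=0.1
`w` takes the values: 0.0 → 0.1 → 0.29 → 0.561 → 0.9049 → 1.31441 → 1.782969 → 1.783

Answer: 1.783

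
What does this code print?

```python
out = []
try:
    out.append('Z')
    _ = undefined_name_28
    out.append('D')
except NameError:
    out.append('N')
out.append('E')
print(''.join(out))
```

Execution trace: 'Z' (try body) → 'N' (except NameError) → 'E' (after the try/except). Output: ZNE

Answer: ZNE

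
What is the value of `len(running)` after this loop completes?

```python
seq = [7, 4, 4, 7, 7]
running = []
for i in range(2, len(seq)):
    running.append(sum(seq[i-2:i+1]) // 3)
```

Number of 3-element averages
`running` takes the values: [] → [5] → [5, 5] → [5, 5, 6]
So `len(running)` = 3

Answer: 3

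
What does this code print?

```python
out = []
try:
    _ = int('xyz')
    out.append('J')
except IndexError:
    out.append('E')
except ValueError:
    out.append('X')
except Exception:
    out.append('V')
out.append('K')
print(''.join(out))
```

Execution trace: 'X' (except ValueError) → 'K' (after the try/except). Output: XK

Answer: XK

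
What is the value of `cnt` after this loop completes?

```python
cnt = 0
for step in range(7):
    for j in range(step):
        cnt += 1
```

Triangle number: 0+1+2+...+6
`cnt` takes the values: 0 → 1 → 2 → 3 → 4 → 5 → 6 → 7 → 8 → 9 → 10 → 11 → 12 → 13 → 14 → 15 → 16 → 17 → 18 → 19 → 20 → 21

Answer: 21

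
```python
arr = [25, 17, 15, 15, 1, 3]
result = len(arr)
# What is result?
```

Trace:
`arr = [25, 17, 15, 15, 1, 3]` → arr = [25, 17, 15, 15, 1, 3]
`result = len(arr)` → result = 6
So result = 6

Answer: 6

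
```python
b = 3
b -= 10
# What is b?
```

Trace:
`b = 3` → b = 3
`b -= 10` → b = -7
So b = -7

Answer: -7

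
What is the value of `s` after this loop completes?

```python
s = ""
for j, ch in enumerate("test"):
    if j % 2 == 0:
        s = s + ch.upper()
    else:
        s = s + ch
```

Uppercase even positions in 'test'
`s` takes the values: "" → "T" → "Te" → "TeS" → "TeSt"

Answer: "TeSt"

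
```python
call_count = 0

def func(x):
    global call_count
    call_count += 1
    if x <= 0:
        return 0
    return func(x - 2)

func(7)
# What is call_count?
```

Linear recursion stepping by 2: 5 calls from x=7 down to ≤0.

Answer: 5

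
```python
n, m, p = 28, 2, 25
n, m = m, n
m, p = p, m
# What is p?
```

Trace:
`n, m, p = 28, 2, 25` → n = 28; m = 2; p = 25
`n, m = m, n` → n = 2; m = 28
`m, p = p, m` → m = 25; p = 28
So p = 28

Answer: 28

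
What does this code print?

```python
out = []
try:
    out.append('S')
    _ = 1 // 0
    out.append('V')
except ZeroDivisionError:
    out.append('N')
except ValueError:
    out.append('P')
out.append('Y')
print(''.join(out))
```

Execution trace: 'S' (try body) → 'N' (except ZeroDivisionError) → 'Y' (after the try/except). Output: SNY

Answer: SNY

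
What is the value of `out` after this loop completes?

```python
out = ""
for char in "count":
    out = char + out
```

Reverse 'count'
`out` takes the values: "" → "c" → "oc" → "uoc" → "nuoc" → "tnuoc"

Answer: "tnuoc"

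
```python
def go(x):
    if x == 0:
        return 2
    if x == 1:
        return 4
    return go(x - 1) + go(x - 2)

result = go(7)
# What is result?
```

Build up from base cases: go(0)=2, go(1)=4, go(2)=6, go(3)=10, go(4)=16, go(5)=26, go(6)=42, ..., go(7)=68

Answer: 68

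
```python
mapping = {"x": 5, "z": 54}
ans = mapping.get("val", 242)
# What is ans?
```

Trace:
`mapping = {"x": 5, "z": 54}` → mapping = {'x': 5, 'z': 54}
`ans = mapping.get("val", 242)` → ans = 242
So ans = 242

Answer: 242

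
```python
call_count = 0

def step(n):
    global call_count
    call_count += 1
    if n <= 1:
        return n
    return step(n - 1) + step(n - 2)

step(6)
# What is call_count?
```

Calls(n) = 1 + Calls(n-1) + Calls(n-2); Calls(0)=Calls(1)=1. For n=6 this gives 25.

Answer: 25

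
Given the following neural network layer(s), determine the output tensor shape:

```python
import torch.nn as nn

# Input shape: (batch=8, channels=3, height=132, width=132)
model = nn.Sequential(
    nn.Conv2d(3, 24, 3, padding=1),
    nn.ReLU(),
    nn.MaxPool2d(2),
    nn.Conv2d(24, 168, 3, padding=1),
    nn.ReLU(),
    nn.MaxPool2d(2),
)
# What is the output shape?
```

Input: (8, 3, 132, 132) -> after first Conv2d: (8, 24, 132, 132) -> after first MaxPool2d: (8, 24, 66, 66) -> after second Conv2d: (8, 168, 66, 66) -> Output: (8, 168, 33, 33)

Answer: (8, 168, 33, 33)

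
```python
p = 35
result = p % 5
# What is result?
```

Trace:
`p = 35` → p = 35
`result = p % 5` → result = 0
So result = 0

Answer: 0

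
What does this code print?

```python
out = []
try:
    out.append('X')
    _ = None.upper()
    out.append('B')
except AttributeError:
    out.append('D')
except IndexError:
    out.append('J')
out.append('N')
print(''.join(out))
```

Execution trace: 'X' (try body) → 'D' (except AttributeError) → 'N' (after the try/except). Output: XDN

Answer: XDN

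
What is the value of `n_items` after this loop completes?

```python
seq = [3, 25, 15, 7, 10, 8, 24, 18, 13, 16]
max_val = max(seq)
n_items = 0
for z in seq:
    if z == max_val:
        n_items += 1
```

Count of max value 25 in [3, 25, 15, 7, 10, 8, 24, 18, 13, 16]
`n_items` takes the values: 0 → 1

Answer: 1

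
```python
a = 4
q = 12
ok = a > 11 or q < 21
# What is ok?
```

Trace:
`a = 4` → a = 4
`q = 12` → q = 12
`ok = a > 11 or q < 21` → ok = True
So ok = True

Answer: True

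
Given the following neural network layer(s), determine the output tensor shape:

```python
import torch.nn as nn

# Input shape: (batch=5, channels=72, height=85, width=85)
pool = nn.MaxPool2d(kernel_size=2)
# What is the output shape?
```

Input: (5, 72, 85, 85) -> Output: (5, 72, 42, 42)

Answer: (5, 72, 42, 42)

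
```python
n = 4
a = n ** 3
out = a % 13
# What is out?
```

Trace:
`n = 4` → n = 4
`a = n ** 3` → a = 64
`out = a % 13` → out = 12
So out = 12

Answer: 12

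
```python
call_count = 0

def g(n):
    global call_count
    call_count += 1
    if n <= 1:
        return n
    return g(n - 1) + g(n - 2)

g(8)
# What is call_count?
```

Calls(n) = 1 + Calls(n-1) + Calls(n-2); Calls(0)=Calls(1)=1. For n=8 this gives 67.

Answer: 67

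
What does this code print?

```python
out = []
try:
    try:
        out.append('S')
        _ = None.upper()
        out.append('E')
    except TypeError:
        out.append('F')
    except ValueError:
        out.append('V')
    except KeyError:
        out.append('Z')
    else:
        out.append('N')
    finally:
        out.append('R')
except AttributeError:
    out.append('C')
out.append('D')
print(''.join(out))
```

Execution trace: 'S' (inner try body) → 'R' (inner finally) → 'C' (outer except AttributeError) → 'D' (after the try/except). Output: SRCD

Answer: SRCD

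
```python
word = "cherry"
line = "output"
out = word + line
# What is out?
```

Trace:
`word = "cherry"` → word = 'cherry'
`line = "output"` → line = 'output'
`out = word + line` → out = 'cherryoutput'
So out = 'cherryoutput'

Answer: 'cherryoutput'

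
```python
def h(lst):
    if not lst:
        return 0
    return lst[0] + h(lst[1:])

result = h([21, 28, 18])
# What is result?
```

21 + 28 + 18 + 0 = 67

Answer: 67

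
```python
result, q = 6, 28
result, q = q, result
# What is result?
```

Trace:
`result, q = 6, 28` → result = 6; q = 28
`result, q = q, result` → result = 28; q = 6
So result = 28

Answer: 28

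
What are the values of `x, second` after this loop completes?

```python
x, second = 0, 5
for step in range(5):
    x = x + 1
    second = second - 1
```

x goes 0→5, second goes 5→0
`x, second` takes the values: (0, 5) → (1, 5) → (1, 4) → (2, 4) → (2, 3) → (3, 3) → (3, 2) → (4, 2) → (4, 1) → (5, 1) → (5, 0)

Answer: 5, 0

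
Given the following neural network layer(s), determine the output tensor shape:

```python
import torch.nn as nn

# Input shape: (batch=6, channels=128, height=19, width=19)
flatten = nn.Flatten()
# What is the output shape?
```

Input: (6, 128, 19, 19) -> Output: (6, 46208)

Answer: (6, 46208)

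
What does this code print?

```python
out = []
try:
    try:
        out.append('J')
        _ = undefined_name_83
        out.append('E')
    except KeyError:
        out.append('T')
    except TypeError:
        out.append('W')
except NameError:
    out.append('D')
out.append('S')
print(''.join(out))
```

Execution trace: 'J' (try body) → 'D' (outer except NameError) → 'S' (after the try/except). Output: JDS

Answer: JDS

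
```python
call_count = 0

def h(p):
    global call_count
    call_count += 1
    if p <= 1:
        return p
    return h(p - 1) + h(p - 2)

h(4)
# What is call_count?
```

Calls(p) = 1 + Calls(p-1) + Calls(p-2); Calls(0)=Calls(1)=1. For p=4 this gives 9.

Answer: 9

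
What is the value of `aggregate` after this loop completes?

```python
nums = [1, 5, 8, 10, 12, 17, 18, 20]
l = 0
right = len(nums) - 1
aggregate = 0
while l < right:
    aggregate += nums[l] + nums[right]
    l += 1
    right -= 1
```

Sum of pairs from ends
`aggregate` takes the values: 0 → 21 → 44 → 69 → 91

Answer: 91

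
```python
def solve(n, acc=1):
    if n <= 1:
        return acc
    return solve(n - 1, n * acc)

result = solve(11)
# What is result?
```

Accumulator trace (n, acc): (11, 1) -> (10, 11) -> (9, 110) -> (8, 990) -> (7, 7920) -> (6, 55440) -> (5, 332640) -> (4, 1663200) -> (3, 6652800) -> (2, 19958400) -> (1, 39916800) -> return 39916800

Answer: 39916800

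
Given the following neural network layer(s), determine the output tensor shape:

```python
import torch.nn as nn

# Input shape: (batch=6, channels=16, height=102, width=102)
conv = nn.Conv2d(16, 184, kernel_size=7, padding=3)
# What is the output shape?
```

Input: (6, 16, 102, 102) -> Output: (6, 184, 102, 102)

Answer: (6, 184, 102, 102)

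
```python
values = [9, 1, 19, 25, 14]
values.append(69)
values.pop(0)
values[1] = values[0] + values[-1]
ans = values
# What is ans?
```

Trace:
`values = [9, 1, 19, 25, 14]` → values = [9, 1, 19, 25, 14]
`values.append(69)` → values = [9, 1, 19, 25, 14, 69]
`values.pop(0)` → values = [1, 19, 25, 14, 69]
`values[1] = values[0] + values[-1]` → values = [1, 70, 25, 14, 69]
`ans = values` → ans = [1, 70, 25, 14, 69]
So ans = [1, 70, 25, 14, 69]

Answer: [1, 70, 25, 14, 69]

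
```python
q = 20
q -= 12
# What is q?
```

Trace:
`q = 20` → q = 20
`q -= 12` → q = 8
So q = 8

Answer: 8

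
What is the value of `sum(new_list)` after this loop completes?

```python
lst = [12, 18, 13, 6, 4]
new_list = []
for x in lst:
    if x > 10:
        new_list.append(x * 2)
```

Sum of doubled values > 10
`new_list` takes the values: [] → [24] → [24, 36] → [24, 36, 26]
So `sum(new_list)` = 86

Answer: 86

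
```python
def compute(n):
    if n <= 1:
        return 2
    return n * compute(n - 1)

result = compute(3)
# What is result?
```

compute(3) = 3 * 2 * 2 = 12

Answer: 12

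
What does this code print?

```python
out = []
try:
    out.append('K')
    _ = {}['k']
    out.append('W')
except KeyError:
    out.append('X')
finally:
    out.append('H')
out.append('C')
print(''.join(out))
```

Execution trace: 'K' (try body) → 'X' (except KeyError) → 'H' (finally) → 'C' (after the try/except). Output: KXHC

Answer: KXHC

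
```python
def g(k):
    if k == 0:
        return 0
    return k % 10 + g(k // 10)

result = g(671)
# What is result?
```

Sum of digits of 671: 1 + 7 + 6 = 14

Answer: 14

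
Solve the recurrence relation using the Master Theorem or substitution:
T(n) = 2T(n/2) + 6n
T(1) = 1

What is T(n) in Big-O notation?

By Master Theorem: a=2, b=2, f(n)=6n. Since log_2(2) = 1 and f(n) = Θ(n^1), Case 2 applies. T(n) = O(n log n).

Answer: O(n log n)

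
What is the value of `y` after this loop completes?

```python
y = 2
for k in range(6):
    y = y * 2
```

Multiply by 2, 6 times: 2 * 2^6 = 128
`y` takes the values: 2 → 4 → 8 → 16 → 32 → 64 → 128

Answer: 128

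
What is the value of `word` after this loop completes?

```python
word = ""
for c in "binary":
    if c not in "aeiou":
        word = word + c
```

Remove vowels from 'binary'
`word` takes the values: "" → "b" → "bn" → "bnr" → "bnry"

Answer: "bnry"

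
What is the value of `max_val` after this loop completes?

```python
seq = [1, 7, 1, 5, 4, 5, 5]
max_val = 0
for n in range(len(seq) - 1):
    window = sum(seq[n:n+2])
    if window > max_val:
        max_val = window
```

Max sum of 2-element window in [1, 7, 1, 5, 4, 5, 5]
`max_val` takes the values: 0 → 8 → 9 → 10

Answer: 10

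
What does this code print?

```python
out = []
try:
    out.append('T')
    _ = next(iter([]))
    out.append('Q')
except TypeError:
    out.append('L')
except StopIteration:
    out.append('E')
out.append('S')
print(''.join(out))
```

Execution trace: 'T' (try body) → 'E' (except StopIteration) → 'S' (after the try/except). Output: TES

Answer: TES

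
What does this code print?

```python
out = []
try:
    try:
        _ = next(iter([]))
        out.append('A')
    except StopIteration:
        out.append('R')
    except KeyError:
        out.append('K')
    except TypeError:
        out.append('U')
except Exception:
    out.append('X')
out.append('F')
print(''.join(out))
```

Execution trace: 'R' (inner except StopIteration) → 'F' (after the try/except). Output: RF

Answer: RF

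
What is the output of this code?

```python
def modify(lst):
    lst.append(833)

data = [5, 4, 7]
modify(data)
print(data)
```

Key concept: function modifies passed list.
Step by step:
`data = [5, 4, 7]` → data = [5, 4, 7]
`modify(data)` → data = [5, 4, 7, 833]
`print(data)` → prints [5, 4, 7, 833]

Answer: [5, 4, 7, 833]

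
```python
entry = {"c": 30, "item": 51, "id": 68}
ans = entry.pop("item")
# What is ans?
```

Trace:
`entry = {"c": 30, "item": 51, "id": 68}` → entry = {'c': 30, 'item': 51, 'id': 68}
`ans = entry.pop("item")` → entry = {'c': 30, 'id': 68}; ans = 51
So ans = 51

Answer: 51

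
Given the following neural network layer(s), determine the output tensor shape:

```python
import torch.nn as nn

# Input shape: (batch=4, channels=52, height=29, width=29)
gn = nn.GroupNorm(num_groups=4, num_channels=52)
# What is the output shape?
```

Input: (4, 52, 29, 29) -> Output: (4, 52, 29, 29)

Answer: (4, 52, 29, 29)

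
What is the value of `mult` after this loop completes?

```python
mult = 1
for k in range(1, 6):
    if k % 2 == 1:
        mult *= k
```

Product of odd numbers 1 to 5
`mult` takes the values: 1 → 3 → 15

Answer: 15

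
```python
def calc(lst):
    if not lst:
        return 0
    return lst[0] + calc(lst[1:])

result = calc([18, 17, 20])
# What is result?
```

18 + 17 + 20 + 0 = 55

Answer: 55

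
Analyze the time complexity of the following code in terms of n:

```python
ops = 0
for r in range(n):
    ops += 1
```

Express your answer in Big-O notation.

Each loop level contributes: n. Multiplying the contributions gives O(n).

Answer: O(n)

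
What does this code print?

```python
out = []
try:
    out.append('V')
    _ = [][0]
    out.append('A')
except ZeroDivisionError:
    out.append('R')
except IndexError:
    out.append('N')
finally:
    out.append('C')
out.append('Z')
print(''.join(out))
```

Execution trace: 'V' (try body) → 'N' (except IndexError) → 'C' (finally) → 'Z' (after the try/except). Output: VNCZ

Answer: VNCZ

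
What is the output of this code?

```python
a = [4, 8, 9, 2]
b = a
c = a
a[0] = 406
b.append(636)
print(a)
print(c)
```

Key concept: multiple aliases.
Step by step:
`a = [4, 8, 9, 2]` → a = [4, 8, 9, 2]
`b = a` → b = [4, 8, 9, 2] (same object as a)
`c = a` → c = [4, 8, 9, 2] (same object as a, b)
`a[0] = 406` → a = [406, 8, 9, 2] (same object as b, c); b = [406, 8, 9, 2] (same object as a, c); c = [406, 8, 9, 2] (same object as a, b)
`b.append(636)` → a = [406, 8, 9, 2, 636] (same object as b, c); b = [406, 8, 9, 2, 636] (same object as a, c); c = [406, 8, 9, 2, 636] (same object as a, b)
`print(a)` → prints [406, 8, 9, 2, 636]
`print(c)` → prints [406, 8, 9, 2, 636]

Answer:
[406, 8, 9, 2, 636]
[406, 8, 9, 2, 636]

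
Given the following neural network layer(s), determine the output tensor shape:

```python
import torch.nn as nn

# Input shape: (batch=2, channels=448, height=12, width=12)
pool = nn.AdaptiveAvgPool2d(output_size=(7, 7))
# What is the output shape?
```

Input: (2, 448, 12, 12) -> Output: (2, 448, 7, 7)

Answer: (2, 448, 7, 7)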